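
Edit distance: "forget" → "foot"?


Word 1: "forget" (length 6)
Word 2: "foot" (length 4)
One optimal edit sequence (insert/delete/substitute each cost 1):
  1. keep 'f'
  2. keep 'o'
  3. delete 'r'  (+1)
  4. delete 'g'  (+1)
  5. substitute 'e' -> 'o'  (+1)
  6. keep 't'
Total edit operations: 3
Edit distance = 3


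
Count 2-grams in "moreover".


Word: "moreover" (length 8)
Number of 2-grams = length - 2 + 1 = 8 - 2 + 1
= 7


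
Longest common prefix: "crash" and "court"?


Word 1: "crash"
Word 2: "court"
Comparing from start:
  Pos 0: 'c' == 'c'
  Pos 1: 'r' != 'o' (stop)
LCP = "c" (length 1)


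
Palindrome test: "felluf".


Word: "felluf"
Reversed: "fullef"
Forward == Backward? felluf != fullef
Palindrome = No


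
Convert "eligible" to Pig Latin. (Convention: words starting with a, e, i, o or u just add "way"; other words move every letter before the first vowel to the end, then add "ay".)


Word: "eligible"
Starts with vowel → add 'way'
Pig Latin = "eligibleway"


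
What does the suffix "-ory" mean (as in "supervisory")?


Suffix: -ory
Example: supervisory (supervise + -ory, with a spelling change)
Meaning = relating to / place for


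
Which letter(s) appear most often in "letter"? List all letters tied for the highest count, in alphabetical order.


Word: "letter"
Letter counts:
  'e': 2
  'l': 1
  'r': 1
  't': 2
Maximum count = 2
Most frequent = 'e', 't' (2 times each)


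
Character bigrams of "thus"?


Word: "thus" (length 4)
Number of bigrams = 4 - 2 + 1 = 3
  Position 0: "th"
  Position 1: "hu"
  Position 2: "us"
Bigrams = "th", "hu", "us"


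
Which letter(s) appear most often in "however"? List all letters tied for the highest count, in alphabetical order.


Word: "however"
Letter counts:
  'e': 2
  'h': 1
  'o': 1
  'r': 1
  'v': 1
  'w': 1
Maximum count = 2
Most frequent = 'e' (2 times each)


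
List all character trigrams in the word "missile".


Word: "missile" (length 7)
Number of trigrams = 7 - 3 + 1 = 5
  Position 0: "mis"
  Position 1: "iss"
  Position 2: "ssi"
  Position 3: "sil"
  Position 4: "ile"
Trigrams = "mis", "iss", "ssi", "sil", "ile"


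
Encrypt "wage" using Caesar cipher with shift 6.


Word: "wage"
Shift: 6
Each letter → (letter + shift) mod 26:
  'w' (22) + 6 = 2 → 'c'
  'a' (0) + 6 = 6 → 'g'
  'g' (6) + 6 = 12 → 'm'
  'e' (4) + 6 = 10 → 'k'
Result = "cgmk"


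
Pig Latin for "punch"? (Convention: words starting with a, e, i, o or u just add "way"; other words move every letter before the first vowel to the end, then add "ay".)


Word: "punch"
Starts with consonant(s) → move to end, add 'ay'
Consonant cluster: "p"
Pig Latin = "unchpay"


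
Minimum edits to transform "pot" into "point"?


Word 1: "pot" (length 3)
Word 2: "point" (length 5)
One optimal edit sequence (insert/delete/substitute each cost 1):
  1. keep 'p'
  2. keep 'o'
  3. insert 'i'  (+1)
  4. insert 'n'  (+1)
  5. keep 't'
Total edit operations: 2
Edit distance = 2


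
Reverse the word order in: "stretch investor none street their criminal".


Original: "stretch investor none street their criminal"
Words (1..n): stretch | investor | none | street | their | criminal
Reversed (n..1): criminal | their | street | none | investor | stretch
Result = "criminal their street none investor stretch"


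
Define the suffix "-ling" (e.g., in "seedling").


Suffix: -ling
As in: seedling -> seed + -ling
Meaning = small / young


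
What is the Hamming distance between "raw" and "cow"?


Comparing character by character (same length = 3):
  Pos 0: 'r' vs 'c' !=
  Pos 1: 'a' vs 'o' !=
  Pos 2: 'w' vs 'w' =
Hamming distance = 2


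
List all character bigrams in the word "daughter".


Word: "daughter" (length 8)
Number of bigrams = 8 - 2 + 1 = 7
  Position 0: "da"
  Position 1: "au"
  Position 2: "ug"
  Position 3: "gh"
  Position 4: "ht"
  Position 5: "te"
  Position 6: "er"
Bigrams = "da", "au", "ug", "gh", "ht", "te", "er"


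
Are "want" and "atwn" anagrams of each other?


Word 1: "want" → sorted: antw
Word 2: "atwn" → sorted: antw
Same letters? antw == antw
Anagram = Yes


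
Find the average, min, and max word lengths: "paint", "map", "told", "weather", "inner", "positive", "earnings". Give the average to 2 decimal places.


Lengths: "paint"=5, "map"=3, "told"=4, "weather"=7, "inner"=5, "positive"=8, "earnings"=8
Sum = 40, Count = 7
Average = 40/7 = 5.71
= avg=5.71, min=3, max=8


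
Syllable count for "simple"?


Word: "simple"
Syllable breakdown: sim | ple
Counting: 2 parts
= 2 syllables


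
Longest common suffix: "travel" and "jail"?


Word 1: "travel"
Word 2: "jail"
Comparing from end:
  Pos -1: 'l' == 'l'
  Pos -2: 'e' != 'i' (stop)
LCS = "l" (length 1)


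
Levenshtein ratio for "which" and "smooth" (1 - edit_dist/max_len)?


Word 1: "which" (length 5)
Word 2: "smooth" (length 6)
One optimal edit sequence:
  1. insert 's'  (+1)
  2. substitute 'w' -> 'm'  (+1)
  3. substitute 'h' -> 'o'  (+1)
  4. substitute 'i' -> 'o'  (+1)
  5. substitute 'c' -> 't'  (+1)
  6. keep 'h'
Edit distance = 5
Max length = max(5, 6) = 6
Similarity = 1 - 5/6
= 0.1667


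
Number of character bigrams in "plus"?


Word: "plus" (length 4)
Number of 2-grams = length - 2 + 1 = 4 - 2 + 1
= 3


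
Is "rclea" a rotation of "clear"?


Word: "clear", Candidate: "rclea"
Method: check if candidate is substring of word+word
"clearclear" contains "rclea"? Yes
Is rotation = Yes


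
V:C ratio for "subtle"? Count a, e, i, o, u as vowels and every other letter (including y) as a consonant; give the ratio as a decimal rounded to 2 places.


Word: "subtle"
Vowels (a,e,i,o,u): 2
Consonants: 4
Ratio = 2/4
= 0.50


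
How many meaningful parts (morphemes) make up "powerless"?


Word: "powerless"
Morphemes: power / -less
Each morpheme carries meaning
= 2 morphemes


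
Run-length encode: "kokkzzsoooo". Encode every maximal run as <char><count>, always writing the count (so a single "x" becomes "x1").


String: "kokkzzsoooo"
Scanning for consecutive runs:
  'k' x 1
  'o' x 1
  'k' x 2
  'z' x 2
  's' x 1
  'o' x 4
RLE = "k1o1k2z2s1o4"


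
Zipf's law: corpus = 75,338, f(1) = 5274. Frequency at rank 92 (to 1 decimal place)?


Zipf's law: f(r) = f(1) / r
f(1) = 5274
f(92) = 5274 / 92
= 57.3 occurrences


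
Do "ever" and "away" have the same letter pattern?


Pattern of "ever": [0, 1, 0, 2]
Pattern of "away": [0, 1, 0, 2]
Patterns match
Same pattern = Yes


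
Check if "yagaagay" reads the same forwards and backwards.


Word: "yagaagay"
Reversed: "yagaagay"
Forward == Backward? yagaagay == yagaagay
Palindrome = Yes


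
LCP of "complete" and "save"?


Word 1: "complete"
Word 2: "save"
Comparing from start:
  Pos 0: 'c' != 's' (stop)
LCP = "" (length 0)


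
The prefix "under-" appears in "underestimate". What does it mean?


Prefix: under-
Example: underestimate (under- + estimate)
Meaning = insufficient


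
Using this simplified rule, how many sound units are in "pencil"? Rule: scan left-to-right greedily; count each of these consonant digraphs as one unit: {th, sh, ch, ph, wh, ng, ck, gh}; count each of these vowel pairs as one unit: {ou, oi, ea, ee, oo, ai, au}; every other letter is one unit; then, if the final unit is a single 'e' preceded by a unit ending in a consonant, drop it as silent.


Word: "pencil" (6 letters)
Left-to-right scan:
  1. 'p' (letter)
  2. 'e' (letter)
  3. 'n' (letter)
  4. 'c' (letter)
  5. 'i' (letter)
  6. 'l' (letter)
Units from scan: 6
Sound units = 6 units


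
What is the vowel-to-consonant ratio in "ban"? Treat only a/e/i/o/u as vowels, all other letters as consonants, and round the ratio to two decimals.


Word: "ban"
Vowels (a,e,i,o,u): 1
Consonants: 2
Ratio = 1/2
= 0.50


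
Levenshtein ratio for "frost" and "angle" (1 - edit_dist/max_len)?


Word 1: "frost" (length 5)
Word 2: "angle" (length 5)
One optimal edit sequence:
  1. substitute 'f' -> 'a'  (+1)
  2. substitute 'r' -> 'n'  (+1)
  3. substitute 'o' -> 'g'  (+1)
  4. substitute 's' -> 'l'  (+1)
  5. substitute 't' -> 'e'  (+1)
Edit distance = 5
Max length = max(5, 5) = 5
Similarity = 1 - 5/5
= 0.0000


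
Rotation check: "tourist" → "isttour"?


Word: "tourist", Candidate: "isttour"
Method: check if candidate is substring of word+word
"touristtourist" contains "isttour"? Yes
Is rotation = Yes


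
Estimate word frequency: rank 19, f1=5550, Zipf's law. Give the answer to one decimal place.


Zipf's law: f(r) = f(1) / r
f(1) = 5550
f(19) = 5550 / 19
= 292.1 occurrences


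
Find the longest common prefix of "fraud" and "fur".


Word 1: "fraud"
Word 2: "fur"
Comparing from start:
  Pos 0: 'f' == 'f'
  Pos 1: 'r' != 'u' (stop)
LCP = "f" (length 1)


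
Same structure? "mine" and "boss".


Pattern of "mine": [0, 1, 2, 3]
Pattern of "boss": [0, 1, 2, 2]
Patterns do not match
Same pattern = No


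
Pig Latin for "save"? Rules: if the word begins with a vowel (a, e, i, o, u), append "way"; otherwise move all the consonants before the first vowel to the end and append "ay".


Word: "save"
Starts with consonant(s) → move to end, add 'ay'
Consonant cluster: "s"
Pig Latin = "avesay"


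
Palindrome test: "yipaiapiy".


Word: "yipaiapiy"
Reversed: "yipaiapiy"
Forward == Backward? yipaiapiy == yipaiapiy
Palindrome = Yes


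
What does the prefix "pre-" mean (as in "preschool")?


Prefix: pre-
Example: preschool (pre- + school)
Meaning = before


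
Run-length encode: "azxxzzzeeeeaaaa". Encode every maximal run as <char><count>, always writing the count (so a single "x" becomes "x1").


String: "azxxzzzeeeeaaaa"
Scanning for consecutive runs:
  'a' x 1
  'z' x 1
  'x' x 2
  'z' x 3
  'e' x 4
  'a' x 4
RLE = "a1z1x2z3e4a4"


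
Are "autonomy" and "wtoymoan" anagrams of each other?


Word 1: "autonomy" → sorted: amnootuy
Word 2: "wtoymoan" → sorted: amnootwy
Same letters? amnootuy != amnootwy
Anagram = No


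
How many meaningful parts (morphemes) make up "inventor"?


Word: "inventor"
Morphemes: invent | -or
Each morpheme carries meaning
= 2 morphemes


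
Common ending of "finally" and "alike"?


Word 1: "finally"
Word 2: "alike"
Comparing from end:
  Pos -1: 'y' != 'e' (stop)
LCS = "" (length 0)


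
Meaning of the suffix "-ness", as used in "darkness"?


Suffix: -ness
Example: darkness (dark + -ness)
Meaning = state of being


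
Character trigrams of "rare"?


Word: "rare" (length 4)
Number of trigrams = 4 - 3 + 1 = 2
  Position 0: "rar"
  Position 1: "are"
Trigrams = "rar", "are"


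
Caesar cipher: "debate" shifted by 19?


Word: "debate"
Shift: 19
Each letter → (letter + shift) mod 26:
  'd' (3) + 19 = 22 → 'w'
  'e' (4) + 19 = 23 → 'x'
  'b' (1) + 19 = 20 → 'u'
  'a' (0) + 19 = 19 → 't'
  't' (19) + 19 = 12 → 'm'
  'e' (4) + 19 = 23 → 'x'
Result = "wxutmx"


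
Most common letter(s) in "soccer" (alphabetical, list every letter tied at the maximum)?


Word: "soccer"
Letter counts:
  'c': 2
  'e': 1
  'o': 1
  'r': 1
  's': 1
Maximum count = 2
Most frequent = 'c' (2 times each)


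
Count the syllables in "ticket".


Word: "ticket"
Syllable breakdown: tick · et
Counting: 2 parts
= 2 syllables


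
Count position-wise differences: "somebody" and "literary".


Comparing character by character (same length = 8):
  Pos 0: 's' vs 'l' !=
  Pos 1: 'o' vs 'i' !=
  Pos 2: 'm' vs 't' !=
  Pos 3: 'e' vs 'e' =
  Pos 4: 'b' vs 'r' !=
  Pos 5: 'o' vs 'a' !=
  Pos 6: 'd' vs 'r' !=
  Pos 7: 'y' vs 'y' =
Hamming distance = 6


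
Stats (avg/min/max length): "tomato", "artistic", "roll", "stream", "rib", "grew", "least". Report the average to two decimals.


Lengths: "tomato"=6, "artistic"=8, "roll"=4, "stream"=6, "rib"=3, "grew"=4, "least"=5
Sum = 36, Count = 7
Average = 36/7 = 5.14
= avg=5.14, min=3, max=8


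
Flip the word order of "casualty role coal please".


Original: "casualty role coal please"
Words (1..n): casualty | role | coal | please
Reversed (n..1): please | coal | role | casualty
Result = "please coal role casualty"


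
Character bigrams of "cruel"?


Word: "cruel" (length 5)
Number of bigrams = 5 - 2 + 1 = 4
  Position 0: "cr"
  Position 1: "ru"
  Position 2: "ue"
  Position 3: "el"
Bigrams = "cr", "ru", "ue", "el"


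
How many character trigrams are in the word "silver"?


Word: "silver" (length 6)
Number of 3-grams = length - 3 + 1 = 6 - 3 + 1
= 4


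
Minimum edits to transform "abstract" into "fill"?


Word 1: "abstract" (length 8)
Word 2: "fill" (length 4)
One optimal edit sequence (insert/delete/substitute each cost 1):
  1. delete 'a'  (+1)
  2. delete 'b'  (+1)
  3. delete 's'  (+1)
  4. delete 't'  (+1)
  5. substitute 'r' -> 'f'  (+1)
  6. substitute 'a' -> 'i'  (+1)
  7. substitute 'c' -> 'l'  (+1)
  8. substitute 't' -> 'l'  (+1)
Total edit operations: 8
Edit distance = 8


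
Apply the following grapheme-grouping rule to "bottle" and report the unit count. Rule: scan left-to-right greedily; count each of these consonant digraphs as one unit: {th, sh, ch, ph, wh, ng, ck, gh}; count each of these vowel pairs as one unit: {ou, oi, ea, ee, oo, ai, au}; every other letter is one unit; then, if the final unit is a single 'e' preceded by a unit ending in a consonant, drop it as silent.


Word: "bottle" (6 letters)
Left-to-right scan:
  (1) 'b' (letter)
  (2) 'o' (letter)
  (3) 't' (letter)
  (4) 't' (letter)
  (5) 'l' (letter)
  (6) 'e' (letter)
Units from scan: 6
Final unit is 'e' after a consonant -> drop as silent (-1)
Sound units = 5 units


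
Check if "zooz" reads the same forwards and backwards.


Word: "zooz"
Reversed: "zooz"
Forward == Backward? zooz == zooz
Palindrome = Yes


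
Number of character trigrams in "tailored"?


Word: "tailored" (length 8)
Number of 3-grams = length - 3 + 1 = 8 - 3 + 1
= 6


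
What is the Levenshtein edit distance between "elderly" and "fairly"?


Word 1: "elderly" (length 7)
Word 2: "fairly" (length 6)
One optimal edit sequence (insert/delete/substitute each cost 1):
  1. delete 'e'  (+1)
  2. substitute 'l' -> 'f'  (+1)
  3. substitute 'd' -> 'a'  (+1)
  4. substitute 'e' -> 'i'  (+1)
  5. keep 'r'
  6. keep 'l'
  7. keep 'y'
Total edit operations: 4
Edit distance = 4


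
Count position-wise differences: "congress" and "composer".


Comparing character by character (same length = 8):
  Pos 0: 'c' vs 'c' =
  Pos 1: 'o' vs 'o' =
  Pos 2: 'n' vs 'm' !=
  Pos 3: 'g' vs 'p' !=
  Pos 4: 'r' vs 'o' !=
  Pos 5: 'e' vs 's' !=
  Pos 6: 's' vs 'e' !=
  Pos 7: 's' vs 'r' !=
Hamming distance = 6


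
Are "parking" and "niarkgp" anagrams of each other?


Word 1: "parking" → sorted: agiknpr
Word 2: "niarkgp" → sorted: agiknpr
Same letters? agiknpr == agiknpr
Anagram = Yes


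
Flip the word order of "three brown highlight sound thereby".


Original: "three brown highlight sound thereby"
Words (1..n): three | brown | highlight | sound | thereby
Reversed (n..1): thereby | sound | highlight | brown | three
Result = "thereby sound highlight brown three"


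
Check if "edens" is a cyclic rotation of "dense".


Word: "dense", Candidate: "edens"
Method: check if candidate is substring of word+word
"densedense" contains "edens"? Yes
Is rotation = Yes


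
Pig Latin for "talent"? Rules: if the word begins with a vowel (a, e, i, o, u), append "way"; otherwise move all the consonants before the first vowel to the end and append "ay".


Word: "talent"
Starts with consonant(s) → move to end, add 'ay'
Consonant cluster: "t"
Pig Latin = "alenttay"


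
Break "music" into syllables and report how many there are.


Word: "music"
Syllable breakdown: mu-sic
Counting: 2 parts
= 2 syllables


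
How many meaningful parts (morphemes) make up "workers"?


Word: "workers"
Morphemes: work | -er | -s
Each morpheme carries meaning
= 3 morphemes


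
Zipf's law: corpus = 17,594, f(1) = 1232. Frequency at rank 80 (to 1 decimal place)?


Zipf's law: f(r) = f(1) / r
f(1) = 1232
f(80) = 1232 / 80
= 15.4 occurrences


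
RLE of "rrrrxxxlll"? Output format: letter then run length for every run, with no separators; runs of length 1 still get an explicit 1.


String: "rrrrxxxlll"
Scanning for consecutive runs:
  'r' x 4
  'x' x 3
  'l' x 3
RLE = "r4x3l3"


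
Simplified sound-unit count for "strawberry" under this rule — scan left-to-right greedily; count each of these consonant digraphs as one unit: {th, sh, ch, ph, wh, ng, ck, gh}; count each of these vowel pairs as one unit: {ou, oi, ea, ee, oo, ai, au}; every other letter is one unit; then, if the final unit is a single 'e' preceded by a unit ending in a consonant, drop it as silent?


Word: "strawberry" (10 letters)
Left-to-right scan:
  (1) 's' (letter)
  (2) 't' (letter)
  (3) 'r' (letter)
  (4) 'a' (letter)
  (5) 'w' (letter)
  (6) 'b' (letter)
  (7) 'e' (letter)
  (8) 'r' (letter)
  (9) 'r' (letter)
  (10) 'y' (letter)
Units from scan: 10
Sound units = 10 units


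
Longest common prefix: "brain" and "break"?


Word 1: "brain"
Word 2: "break"
Comparing from start:
  Pos 0: 'b' == 'b'
  Pos 1: 'r' == 'r'
  Pos 2: 'a' != 'e' (stop)
LCP = "br" (length 2)


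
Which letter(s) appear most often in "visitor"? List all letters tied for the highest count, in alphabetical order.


Word: "visitor"
Letter counts:
  'i': 2
  'o': 1
  'r': 1
  's': 1
  't': 1
  'v': 1
Maximum count = 2
Most frequent = 'i' (2 times each)


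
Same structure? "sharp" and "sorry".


Pattern of "sharp": [0, 1, 2, 3, 4]
Pattern of "sorry": [0, 1, 2, 2, 3]
Patterns do not match
Same pattern = No


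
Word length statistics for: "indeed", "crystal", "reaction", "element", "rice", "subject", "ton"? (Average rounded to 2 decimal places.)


Lengths: "indeed"=6, "crystal"=7, "reaction"=8, "element"=7, "rice"=4, "subject"=7, "ton"=3
Sum = 42, Count = 7
Average = 42/7 = 6.00
= avg=6.00, min=3, max=8


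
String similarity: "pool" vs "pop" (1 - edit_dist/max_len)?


Word 1: "pool" (length 4)
Word 2: "pop" (length 3)
One optimal edit sequence:
  1. keep 'p'
  2. delete 'o'  (+1)
  3. keep 'o'
  4. substitute 'l' -> 'p'  (+1)
Edit distance = 2
Max length = max(4, 3) = 4
Similarity = 1 - 2/4
= 0.5000


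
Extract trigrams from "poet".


Word: "poet" (length 4)
Number of trigrams = 4 - 3 + 1 = 2
  Position 0: "poe"
  Position 1: "oet"
Trigrams = "poe", "oet"


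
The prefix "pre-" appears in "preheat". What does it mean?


Prefix: pre-
As in: preheat -> pre- + heat
Meaning = before


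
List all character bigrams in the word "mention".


Word: "mention" (length 7)
Number of bigrams = 7 - 2 + 1 = 6
  Position 0: "me"
  Position 1: "en"
  Position 2: "nt"
  Position 3: "ti"
  Position 4: "io"
  Position 5: "on"
Bigrams = "me", "en", "nt", "ti", "io", "on"


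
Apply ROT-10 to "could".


Word: "could"
Shift: 10
Each letter → (letter + shift) mod 26:
  'c' (2) + 10 = 12 → 'm'
  'o' (14) + 10 = 24 → 'y'
  'u' (20) + 10 = 4 → 'e'
  'l' (11) + 10 = 21 → 'v'
  'd' (3) + 10 = 13 → 'n'
Result = "myevn"


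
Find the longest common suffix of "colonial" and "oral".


Word 1: "colonial"
Word 2: "oral"
Comparing from end:
  Pos -1: 'l' == 'l'
  Pos -2: 'a' == 'a'
  Pos -3: 'i' != 'r' (stop)
LCS = "al" (length 2)


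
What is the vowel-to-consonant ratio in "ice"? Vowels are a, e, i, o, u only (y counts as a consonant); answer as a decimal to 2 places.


Word: "ice"
Vowels (a,e,i,o,u): 2
Consonants: 1
Ratio = 2/1
= 2.00


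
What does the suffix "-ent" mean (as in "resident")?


Suffix: -ent
As in: resident -> reside + -ent, with a spelling change
Meaning = one who / that which


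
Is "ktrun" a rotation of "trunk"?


Word: "trunk", Candidate: "ktrun"
Method: check if candidate is substring of word+word
"trunktrunk" contains "ktrun"? Yes
Is rotation = Yes


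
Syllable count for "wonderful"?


Word: "wonderful"
Syllable breakdown: won · der · ful
Counting: 3 parts
= 3 syllables


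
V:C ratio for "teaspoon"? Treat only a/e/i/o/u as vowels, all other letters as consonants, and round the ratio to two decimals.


Word: "teaspoon"
Vowels (a,e,i,o,u): 4
Consonants: 4
Ratio = 4/4
= 1.00


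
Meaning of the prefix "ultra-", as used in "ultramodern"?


Prefix: ultra-
As in: ultramodern -> ultra- + modern
Meaning = beyond


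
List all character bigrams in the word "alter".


Word: "alter" (length 5)
Number of bigrams = 5 - 2 + 1 = 4
  Position 0: "al"
  Position 1: "lt"
  Position 2: "te"
  Position 3: "er"
Bigrams = "al", "lt", "te", "er"


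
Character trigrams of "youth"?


Word: "youth" (length 5)
Number of trigrams = 5 - 3 + 1 = 3
  Position 0: "you"
  Position 1: "out"
  Position 2: "uth"
Trigrams = "you", "out", "uth"


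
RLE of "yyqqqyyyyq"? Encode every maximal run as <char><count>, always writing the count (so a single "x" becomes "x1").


String: "yyqqqyyyyq"
Scanning for consecutive runs:
  'y' x 2
  'q' x 3
  'y' x 4
  'q' x 1
RLE = "y2q3y4q1"


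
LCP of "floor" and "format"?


Word 1: "floor"
Word 2: "format"
Comparing from start:
  Pos 0: 'f' == 'f'
  Pos 1: 'l' != 'o' (stop)
LCP = "f" (length 1)


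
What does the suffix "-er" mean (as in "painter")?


Suffix: -er
As in: painter -> paint + -er
Meaning = one who / more


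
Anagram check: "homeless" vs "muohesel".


Word 1: "homeless" → sorted: eehlmoss
Word 2: "muohesel" → sorted: eehlmosu
Same letters? eehlmoss != eehlmosu
Anagram = No


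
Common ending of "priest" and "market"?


Word 1: "priest"
Word 2: "market"
Comparing from end:
  Pos -1: 't' == 't'
  Pos -2: 's' != 'e' (stop)
LCS = "t" (length 1)


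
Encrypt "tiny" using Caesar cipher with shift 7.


Word: "tiny"
Shift: 7
Each letter → (letter + shift) mod 26:
  't' (19) + 7 = 0 → 'a'
  'i' (8) + 7 = 15 → 'p'
  'n' (13) + 7 = 20 → 'u'
  'y' (24) + 7 = 5 → 'f'
Result = "apuf"


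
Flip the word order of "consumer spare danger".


Original: "consumer spare danger"
Words (1..n): consumer | spare | danger
Reversed (n..1): danger | spare | consumer
Result = "danger spare consumer"


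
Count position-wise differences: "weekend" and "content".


Comparing character by character (same length = 7):
  Pos 0: 'w' vs 'c' !=
  Pos 1: 'e' vs 'o' !=
  Pos 2: 'e' vs 'n' !=
  Pos 3: 'k' vs 't' !=
  Pos 4: 'e' vs 'e' =
  Pos 5: 'n' vs 'n' =
  Pos 6: 'd' vs 't' !=
Hamming distance = 5


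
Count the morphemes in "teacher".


Word: "teacher"
Morphemes: teach | -er
Each morpheme carries meaning
= 2 morphemes


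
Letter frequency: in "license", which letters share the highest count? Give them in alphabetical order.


Word: "license"
Letter counts:
  'c': 1
  'e': 2
  'i': 1
  'l': 1
  'n': 1
  's': 1
Maximum count = 2
Most frequent = 'e' (2 times each)


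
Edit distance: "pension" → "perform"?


Word 1: "pension" (length 7)
Word 2: "perform" (length 7)
One optimal edit sequence (insert/delete/substitute each cost 1):
  1. keep 'p'
  2. keep 'e'
  3. substitute 'n' -> 'r'  (+1)
  4. substitute 's' -> 'f'  (+1)
  5. substitute 'i' -> 'o'  (+1)
  6. substitute 'o' -> 'r'  (+1)
  7. substitute 'n' -> 'm'  (+1)
Total edit operations: 5
Edit distance = 5


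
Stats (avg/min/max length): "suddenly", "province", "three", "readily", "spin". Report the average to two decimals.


Lengths: "suddenly"=8, "province"=8, "three"=5, "readily"=7, "spin"=4
Sum = 32, Count = 5
Average = 32/5 = 6.40
= avg=6.40, min=4, max=8


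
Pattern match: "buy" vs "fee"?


Pattern of "buy": [0, 1, 2]
Pattern of "fee": [0, 1, 1]
Patterns do not match
Same pattern = No


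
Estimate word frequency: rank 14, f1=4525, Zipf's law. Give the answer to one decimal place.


Zipf's law: f(r) = f(1) / r
f(1) = 4525
f(14) = 4525 / 14
= 323.2 occurrences


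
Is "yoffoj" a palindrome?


Word: "yoffoj"
Reversed: "joffoy"
Forward == Backward? yoffoj != joffoy
Palindrome = No


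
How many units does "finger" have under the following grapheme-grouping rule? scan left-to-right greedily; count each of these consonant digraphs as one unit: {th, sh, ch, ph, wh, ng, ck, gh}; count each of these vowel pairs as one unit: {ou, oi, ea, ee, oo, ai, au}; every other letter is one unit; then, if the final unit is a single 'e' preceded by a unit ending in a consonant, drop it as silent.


Word: "finger" (6 letters)
Left-to-right scan:
  (1) 'f' (letter)
  (2) 'i' (letter)
  (3) 'ng' (digraph)
  (4) 'e' (letter)
  (5) 'r' (letter)
Units from scan: 5
Sound units = 5 units


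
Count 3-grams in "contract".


Word: "contract" (length 8)
Number of 3-grams = length - 3 + 1 = 8 - 3 + 1
= 6


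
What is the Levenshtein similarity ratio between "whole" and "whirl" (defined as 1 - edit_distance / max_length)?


Word 1: "whole" (length 5)
Word 2: "whirl" (length 5)
One optimal edit sequence:
  1. keep 'w'
  2. keep 'h'
  3. substitute 'o' -> 'i'  (+1)
  4. substitute 'l' -> 'r'  (+1)
  5. substitute 'e' -> 'l'  (+1)
Edit distance = 3
Max length = max(5, 5) = 5
Similarity = 1 - 3/5
= 0.4000


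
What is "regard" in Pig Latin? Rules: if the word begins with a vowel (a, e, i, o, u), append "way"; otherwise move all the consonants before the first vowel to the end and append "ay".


Word: "regard"
Starts with consonant(s) → move to end, add 'ay'
Consonant cluster: "r"
Pig Latin = "egardray"


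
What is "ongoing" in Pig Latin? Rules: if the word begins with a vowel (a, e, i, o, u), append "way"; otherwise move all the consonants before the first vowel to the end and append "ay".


Word: "ongoing"
Starts with vowel → add 'way'
Pig Latin = "ongoingway"


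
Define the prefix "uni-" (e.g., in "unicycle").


Prefix: uni-
As in: unicycle -> uni- + cycle
Meaning = one


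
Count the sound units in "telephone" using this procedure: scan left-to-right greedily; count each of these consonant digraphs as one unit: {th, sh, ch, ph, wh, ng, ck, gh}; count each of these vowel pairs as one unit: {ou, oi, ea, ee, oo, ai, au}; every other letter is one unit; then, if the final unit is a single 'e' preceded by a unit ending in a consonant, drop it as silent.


Word: "telephone" (9 letters)
Left-to-right scan:
  (1) 't' (letter)
  (2) 'e' (letter)
  (3) 'l' (letter)
  (4) 'e' (letter)
  (5) 'ph' (digraph)
  (6) 'o' (letter)
  (7) 'n' (letter)
  (8) 'e' (letter)
Units from scan: 8
Final unit is 'e' after a consonant -> drop as silent (-1)
Sound units = 7 units


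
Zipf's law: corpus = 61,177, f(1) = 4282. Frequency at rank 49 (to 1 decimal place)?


Zipf's law: f(r) = f(1) / r
f(1) = 4282
f(49) = 4282 / 49
= 87.4 occurrences


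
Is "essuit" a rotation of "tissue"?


Word: "tissue", Candidate: "essuit"
Method: check if candidate is substring of word+word
"tissuetissue" contains "essuit"? No
Is rotation = No


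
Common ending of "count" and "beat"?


Word 1: "count"
Word 2: "beat"
Comparing from end:
  Pos -1: 't' == 't'
  Pos -2: 'n' != 'a' (stop)
LCS = "t" (length 1)


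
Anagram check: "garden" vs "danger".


Word 1: "garden" → sorted: adegnr
Word 2: "danger" → sorted: adegnr
Same letters? adegnr == adegnr
Anagram = Yes


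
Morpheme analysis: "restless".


Word: "restless"
Morphemes: rest / -less
Each morpheme carries meaning
= 2 morphemes


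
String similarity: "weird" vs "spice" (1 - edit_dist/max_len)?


Word 1: "weird" (length 5)
Word 2: "spice" (length 5)
One optimal edit sequence:
  1. substitute 'w' -> 's'  (+1)
  2. substitute 'e' -> 'p'  (+1)
  3. keep 'i'
  4. substitute 'r' -> 'c'  (+1)
  5. substitute 'd' -> 'e'  (+1)
Edit distance = 4
Max length = max(5, 5) = 5
Similarity = 1 - 4/5
= 0.2000


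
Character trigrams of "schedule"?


Word: "schedule" (length 8)
Number of trigrams = 8 - 3 + 1 = 6
  Position 0: "sch"
  Position 1: "che"
  Position 2: "hed"
  Position 3: "edu"
  Position 4: "dul"
  Position 5: "ule"
Trigrams = "sch", "che", "hed", "edu", "dul", "ule"


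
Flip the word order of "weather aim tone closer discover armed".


Original: "weather aim tone closer discover armed"
Words (1..n): weather | aim | tone | closer | discover | armed
Reversed (n..1): armed | discover | closer | tone | aim | weather
Result = "armed discover closer tone aim weather"


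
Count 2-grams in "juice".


Word: "juice" (length 5)
Number of 2-grams = length - 2 + 1 = 5 - 2 + 1
= 4


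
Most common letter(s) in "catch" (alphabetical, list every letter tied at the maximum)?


Word: "catch"
Letter counts:
  'a': 1
  'c': 2
  'h': 1
  't': 1
Maximum count = 2
Most frequent = 'c' (2 times each)


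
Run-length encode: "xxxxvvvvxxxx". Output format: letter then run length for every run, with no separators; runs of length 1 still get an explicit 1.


String: "xxxxvvvvxxxx"
Scanning for consecutive runs:
  'x' x 4
  'v' x 4
  'x' x 4
RLE = "x4v4x4"


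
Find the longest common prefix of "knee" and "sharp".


Word 1: "knee"
Word 2: "sharp"
Comparing from start:
  Pos 0: 'k' != 's' (stop)
LCP = "" (length 0)


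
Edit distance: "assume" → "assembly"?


Word 1: "assume" (length 6)
Word 2: "assembly" (length 8)
One optimal edit sequence (insert/delete/substitute each cost 1):
  1. keep 'a'
  2. keep 's'
  3. keep 's'
  4. substitute 'u' -> 'e'  (+1)
  5. keep 'm'
  6. insert 'b'  (+1)
  7. insert 'l'  (+1)
  8. substitute 'e' -> 'y'  (+1)
Total edit operations: 4
Edit distance = 4


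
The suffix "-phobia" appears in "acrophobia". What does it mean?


Suffix: -phobia
Example: acrophobia = acro- + -phobia
Meaning = fear of


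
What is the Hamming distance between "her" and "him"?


Comparing character by character (same length = 3):
  Pos 0: 'h' vs 'h' =
  Pos 1: 'e' vs 'i' !=
  Pos 2: 'r' vs 'm' !=
Hamming distance = 2


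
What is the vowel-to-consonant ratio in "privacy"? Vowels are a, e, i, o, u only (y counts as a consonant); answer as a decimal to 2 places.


Word: "privacy"
Vowels (a,e,i,o,u): 2
Consonants: 5
Ratio = 2/5
= 0.40


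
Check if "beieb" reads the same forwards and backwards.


Word: "beieb"
Reversed: "beieb"
Forward == Backward? beieb == beieb
Palindrome = Yes


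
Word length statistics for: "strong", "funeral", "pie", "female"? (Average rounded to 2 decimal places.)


Lengths: "strong"=6, "funeral"=7, "pie"=3, "female"=6
Sum = 22, Count = 4
Average = 22/4 = 5.50
= avg=5.50, min=3, max=7


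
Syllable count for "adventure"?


Word: "adventure"
Syllable breakdown: ad / ven / ture
Counting: 3 parts
= 3 syllables


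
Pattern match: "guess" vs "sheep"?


Pattern of "guess": [0, 1, 2, 3, 3]
Pattern of "sheep": [0, 1, 2, 2, 3]
Patterns do not match
Same pattern = No


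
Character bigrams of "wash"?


Word: "wash" (length 4)
Number of bigrams = 4 - 2 + 1 = 3
  Position 0: "wa"
  Position 1: "as"
  Position 2: "sh"
Bigrams = "wa", "as", "sh"


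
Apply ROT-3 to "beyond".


Word: "beyond"
Shift: 3
Each letter → (letter + shift) mod 26:
  'b' (1) + 3 = 4 → 'e'
  'e' (4) + 3 = 7 → 'h'
  'y' (24) + 3 = 1 → 'b'
  'o' (14) + 3 = 17 → 'r'
  'n' (13) + 3 = 16 → 'q'
  'd' (3) + 3 = 6 → 'g'
Result = "ehbrqg"


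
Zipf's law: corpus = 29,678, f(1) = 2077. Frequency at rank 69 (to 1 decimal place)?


Zipf's law: f(r) = f(1) / r
f(1) = 2077
f(69) = 2077 / 69
= 30.1 occurrences


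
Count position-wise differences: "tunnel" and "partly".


Comparing character by character (same length = 6):
  Pos 0: 't' vs 'p' !=
  Pos 1: 'u' vs 'a' !=
  Pos 2: 'n' vs 'r' !=
  Pos 3: 'n' vs 't' !=
  Pos 4: 'e' vs 'l' !=
  Pos 5: 'l' vs 'y' !=
Hamming distance = 6


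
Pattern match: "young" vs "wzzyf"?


Pattern of "young": [0, 1, 2, 3, 4]
Pattern of "wzzyf": [0, 1, 1, 2, 3]
Patterns do not match
Same pattern = No


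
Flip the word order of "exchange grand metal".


Original: "exchange grand metal"
Words (1..n): exchange | grand | metal
Reversed (n..1): metal | grand | exchange
Result = "metal grand exchange"


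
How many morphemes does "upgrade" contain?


Word: "upgrade"
Morphemes: up- + grade
Each morpheme carries meaning
= 2 morphemes


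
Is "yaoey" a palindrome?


Word: "yaoey"
Reversed: "yeoay"
Forward == Backward? yaoey != yeoay
Palindrome = No


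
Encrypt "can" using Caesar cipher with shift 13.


Word: "can"
Shift: 13
Each letter → (letter + shift) mod 26:
  'c' (2) + 13 = 15 → 'p'
  'a' (0) + 13 = 13 → 'n'
  'n' (13) + 13 = 0 → 'a'
Result = "pna"


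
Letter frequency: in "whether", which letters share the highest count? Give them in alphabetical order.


Word: "whether"
Letter counts:
  'e': 2
  'h': 2
  'r': 1
  't': 1
  'w': 1
Maximum count = 2
Most frequent = 'e', 'h' (2 times each)


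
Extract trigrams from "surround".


Word: "surround" (length 8)
Number of trigrams = 8 - 3 + 1 = 6
  Position 0: "sur"
  Position 1: "urr"
  Position 2: "rro"
  Position 3: "rou"
  Position 4: "oun"
  Position 5: "und"
Trigrams = "sur", "urr", "rro", "rou", "oun", "und"


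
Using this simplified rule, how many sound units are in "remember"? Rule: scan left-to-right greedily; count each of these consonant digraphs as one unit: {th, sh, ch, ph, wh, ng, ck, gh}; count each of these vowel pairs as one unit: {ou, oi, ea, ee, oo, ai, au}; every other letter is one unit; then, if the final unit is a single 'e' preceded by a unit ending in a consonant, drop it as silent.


Word: "remember" (8 letters)
Left-to-right scan:
  1. 'r' (letter)
  2. 'e' (letter)
  3. 'm' (letter)
  4. 'e' (letter)
  5. 'm' (letter)
  6. 'b' (letter)
  7. 'e' (letter)
  8. 'r' (letter)
Units from scan: 8
Sound units = 8 units


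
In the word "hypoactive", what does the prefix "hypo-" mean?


Prefix: hypo-
As in: hypoactive -> hypo- + active
Meaning = under / below normal


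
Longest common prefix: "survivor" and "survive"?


Word 1: "survivor"
Word 2: "survive"
Comparing from start:
  Pos 0: 's' == 's'
  Pos 1: 'u' == 'u'
  Pos 2: 'r' == 'r'
  Pos 3: 'v' == 'v'
  Pos 4: 'i' == 'i'
  Pos 5: 'v' == 'v'
  Pos 6: 'o' != 'e' (stop)
LCP = "surviv" (length 6)


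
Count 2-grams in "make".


Word: "make" (length 4)
Number of 2-grams = length - 2 + 1 = 4 - 2 + 1
= 3


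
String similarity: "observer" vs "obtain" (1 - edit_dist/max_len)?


Word 1: "observer" (length 8)
Word 2: "obtain" (length 6)
One optimal edit sequence:
  1. keep 'o'
  2. keep 'b'
  3. delete 's'  (+1)
  4. delete 'e'  (+1)
  5. substitute 'r' -> 't'  (+1)
  6. substitute 'v' -> 'a'  (+1)
  7. substitute 'e' -> 'i'  (+1)
  8. substitute 'r' -> 'n'  (+1)
Edit distance = 6
Max length = max(8, 6) = 8
Similarity = 1 - 6/8
= 0.2500


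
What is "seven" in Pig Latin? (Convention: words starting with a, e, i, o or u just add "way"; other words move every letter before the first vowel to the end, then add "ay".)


Word: "seven"
Starts with consonant(s) → move to end, add 'ay'
Consonant cluster: "s"
Pig Latin = "evensay"


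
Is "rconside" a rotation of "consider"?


Word: "consider", Candidate: "rconside"
Method: check if candidate is substring of word+word
"considerconsider" contains "rconside"? Yes
Is rotation = Yes


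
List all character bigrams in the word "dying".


Word: "dying" (length 5)
Number of bigrams = 5 - 2 + 1 = 4
  Position 0: "dy"
  Position 1: "yi"
  Position 2: "in"
  Position 3: "ng"
Bigrams = "dy", "yi", "in", "ng"


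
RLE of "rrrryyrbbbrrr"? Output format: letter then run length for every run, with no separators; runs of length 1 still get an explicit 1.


String: "rrrryyrbbbrrr"
Scanning for consecutive runs:
  'r' x 4
  'y' x 2
  'r' x 1
  'b' x 3
  'r' x 3
RLE = "r4y2r1b3r3"


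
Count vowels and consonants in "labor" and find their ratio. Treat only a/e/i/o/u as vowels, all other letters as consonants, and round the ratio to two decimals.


Word: "labor"
Vowels (a,e,i,o,u): 2
Consonants: 3
Ratio = 2/3
= 0.67


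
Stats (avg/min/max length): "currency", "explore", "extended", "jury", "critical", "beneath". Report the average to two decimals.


Lengths: "currency"=8, "explore"=7, "extended"=8, "jury"=4, "critical"=8, "beneath"=7
Sum = 42, Count = 6
Average = 42/6 = 7.00
= avg=7.00, min=4, max=8


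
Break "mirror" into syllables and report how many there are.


Word: "mirror"
Syllable breakdown: mir | ror
Counting: 2 parts
= 2 syllables


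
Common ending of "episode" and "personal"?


Word 1: "episode"
Word 2: "personal"
Comparing from end:
  Pos -1: 'e' != 'l' (stop)
LCS = "" (length 0)


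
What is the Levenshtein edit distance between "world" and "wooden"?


Word 1: "world" (length 5)
Word 2: "wooden" (length 6)
One optimal edit sequence (insert/delete/substitute each cost 1):
  1. keep 'w'
  2. insert 'o'  (+1)
  3. keep 'o'
  4. substitute 'r' -> 'd'  (+1)
  5. substitute 'l' -> 'e'  (+1)
  6. substitute 'd' -> 'n'  (+1)
Total edit operations: 4
Edit distance = 4


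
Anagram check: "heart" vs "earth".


Word 1: "heart" → sorted: aehrt
Word 2: "earth" → sorted: aehrt
Same letters? aehrt == aehrt
Anagram = Yes


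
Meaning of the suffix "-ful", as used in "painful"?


Suffix: -ful
Example: painful (pain + -ful)
Meaning = full of


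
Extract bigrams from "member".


Word: "member" (length 6)
Number of bigrams = 6 - 2 + 1 = 5
  Position 0: "me"
  Position 1: "em"
  Position 2: "mb"
  Position 3: "be"
  Position 4: "er"
Bigrams = "me", "em", "mb", "be", "er"


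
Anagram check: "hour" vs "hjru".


Word 1: "hour" → sorted: horu
Word 2: "hjru" → sorted: hjru
Same letters? horu != hjru
Anagram = No


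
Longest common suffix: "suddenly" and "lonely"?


Word 1: "suddenly"
Word 2: "lonely"
Comparing from end:
  Pos -1: 'y' == 'y'
  Pos -2: 'l' == 'l'
  Pos -3: 'n' != 'e' (stop)
LCS = "ly" (length 2)


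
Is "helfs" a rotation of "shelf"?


Word: "shelf", Candidate: "helfs"
Method: check if candidate is substring of word+word
"shelfshelf" contains "helfs"? Yes
Is rotation = Yes


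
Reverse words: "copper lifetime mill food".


Original: "copper lifetime mill food"
Words (1..n): copper | lifetime | mill | food
Reversed (n..1): food | mill | lifetime | copper
Result = "food mill lifetime copper"


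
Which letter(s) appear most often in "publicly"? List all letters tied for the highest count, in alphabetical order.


Word: "publicly"
Letter counts:
  'b': 1
  'c': 1
  'i': 1
  'l': 2
  'p': 1
  'u': 1
  'y': 1
Maximum count = 2
Most frequent = 'l' (2 times each)


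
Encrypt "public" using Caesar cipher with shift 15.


Word: "public"
Shift: 15
Each letter → (letter + shift) mod 26:
  'p' (15) + 15 = 4 → 'e'
  'u' (20) + 15 = 9 → 'j'
  'b' (1) + 15 = 16 → 'q'
  'l' (11) + 15 = 0 → 'a'
  'i' (8) + 15 = 23 → 'x'
  'c' (2) + 15 = 17 → 'r'
Result = "ejqaxr"


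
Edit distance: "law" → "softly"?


Word 1: "law" (length 3)
Word 2: "softly" (length 6)
One optimal edit sequence (insert/delete/substitute each cost 1):
  1. insert 's'  (+1)
  2. insert 'o'  (+1)
  3. insert 'f'  (+1)
  4. substitute 'l' -> 't'  (+1)
  5. substitute 'a' -> 'l'  (+1)
  6. substitute 'w' -> 'y'  (+1)
Total edit operations: 6
Edit distance = 6


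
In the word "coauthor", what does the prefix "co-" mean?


Prefix: co-
Example: coauthor = co- + author
Meaning = together


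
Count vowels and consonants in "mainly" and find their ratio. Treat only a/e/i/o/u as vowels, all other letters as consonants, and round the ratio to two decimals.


Word: "mainly"
Vowels (a,e,i,o,u): 2
Consonants: 4
Ratio = 2/4
= 0.50


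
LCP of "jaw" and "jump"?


Word 1: "jaw"
Word 2: "jump"
Comparing from start:
  Pos 0: 'j' == 'j'
  Pos 1: 'a' != 'u' (stop)
LCP = "j" (length 1)
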